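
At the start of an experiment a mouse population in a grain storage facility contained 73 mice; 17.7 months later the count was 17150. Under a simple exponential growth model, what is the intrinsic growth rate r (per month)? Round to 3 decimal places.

0.308 per month

From N(t) = N₀·e^(rt): e^(r·17.7) = 17150/73 = 234.93.
r·17.7 = ln(234.93) = 5.4593, so r = 5.4593/17.7 = 0.30843.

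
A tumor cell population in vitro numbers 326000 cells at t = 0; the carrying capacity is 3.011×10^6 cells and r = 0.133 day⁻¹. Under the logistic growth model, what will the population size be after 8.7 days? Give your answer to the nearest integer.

A = (K − N₀)/N₀ = (3.011×10^6 − 326000)/326000 = 8.2362.
N(t) = K/(1 + A·e^(−rt)) = 3.011×10^6/(1 + 8.2362×e^(−0.133×8.7)).
e^(−1.157) = 0.3144; denominator = 1 + 8.2362×0.3144 = 3.5894.
N = 3.011×10^6/3.5894 = 838851.

838851 cells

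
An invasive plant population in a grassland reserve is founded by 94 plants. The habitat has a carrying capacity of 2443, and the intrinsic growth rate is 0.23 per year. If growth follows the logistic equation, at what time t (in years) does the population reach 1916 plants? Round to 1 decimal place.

19.6 years

A = (K − N₀)/N₀ = (2443 − 94)/94 = 24.989.
Solve 2443/(1 + 24.989·e^(−0.23t)) = 1916: 1 + 24.989·e^(−0.23t) = 1.2751, so e^(−0.23t) = 0.0110068.
−0.23·t = ln(0.0110068) = -4.5092, so t = 4.5092/0.23 = 19.605.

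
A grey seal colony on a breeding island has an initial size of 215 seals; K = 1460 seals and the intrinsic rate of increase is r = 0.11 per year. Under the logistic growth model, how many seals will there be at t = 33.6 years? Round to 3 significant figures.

1280 seals

A = (K − N₀)/N₀ = (1460 − 215)/215 = 5.7907.
N(t) = K/(1 + A·e^(−rt)) = 1460/(1 + 5.7907×e^(−0.11×33.6)).
e^(−3.696) = 0.024823; denominator = 1 + 5.7907×0.024823 = 1.1437.
N = 1460/1.1437 = 1276.51.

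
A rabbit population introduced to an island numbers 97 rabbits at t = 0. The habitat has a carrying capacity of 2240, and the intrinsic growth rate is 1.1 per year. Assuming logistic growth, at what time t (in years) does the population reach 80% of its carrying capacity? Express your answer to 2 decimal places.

4.07 years

A = (K − N₀)/N₀ = (2240 − 97)/97 = 22.093.
Solve 2240/(1 + 22.093·e^(−1.1t)) = 1792: 1 + 22.093·e^(−1.1t) = 1.25, so e^(−1.1t) = 0.0113159.
−1.1·t = ln(0.0113159) = -4.4815, so t = 4.4815/1.1 = 4.0741.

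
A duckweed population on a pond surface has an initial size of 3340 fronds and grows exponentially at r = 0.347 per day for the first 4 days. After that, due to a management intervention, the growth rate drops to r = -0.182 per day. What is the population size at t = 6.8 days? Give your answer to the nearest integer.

8040 fronds

Phase 1: N(4) = 3340·e^(0.347×4) = 3340·e^1.388 = 13382.8.
Phase 2 runs for 6.8 − 4 = 2.8 days at r = -0.182.
N(6.8) = 13382.8·e^(-0.182×2.8) = 13382.8·e^-0.5096 = 8039.53.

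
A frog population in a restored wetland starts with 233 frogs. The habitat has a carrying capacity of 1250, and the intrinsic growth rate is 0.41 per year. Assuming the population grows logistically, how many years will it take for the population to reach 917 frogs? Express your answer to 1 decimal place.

6.1 years

A = (K − N₀)/N₀ = (1250 − 233)/233 = 4.3648.
Solve 1250/(1 + 4.3648·e^(−0.41t)) = 917: 1 + 4.3648·e^(−0.41t) = 1.3631, so e^(−0.41t) = 0.0831974.
−0.41·t = ln(0.0831974) = -2.4865, so t = 2.4865/0.41 = 6.0647.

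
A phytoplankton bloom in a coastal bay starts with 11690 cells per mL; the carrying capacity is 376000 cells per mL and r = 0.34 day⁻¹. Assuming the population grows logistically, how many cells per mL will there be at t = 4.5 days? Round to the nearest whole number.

A = (K − N₀)/N₀ = (376000 − 11690)/11690 = 31.164.
N(t) = K/(1 + A·e^(−rt)) = 376000/(1 + 31.164×e^(−0.34×4.5)).
e^(−1.53) = 0.21654; denominator = 1 + 31.164×0.21654 = 7.7482.
N = 376000/7.7482 = 48527.6.

48528 cells per mL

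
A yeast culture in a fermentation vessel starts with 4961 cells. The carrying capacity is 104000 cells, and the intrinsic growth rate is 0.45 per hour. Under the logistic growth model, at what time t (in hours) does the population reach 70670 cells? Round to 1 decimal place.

8.3 hours

A = (K − N₀)/N₀ = (104000 − 4961)/4961 = 19.964.
Solve 104000/(1 + 19.964·e^(−0.45t)) = 70670: 1 + 19.964·e^(−0.45t) = 1.4716, so e^(−0.45t) = 0.0236245.
−0.45·t = ln(0.0236245) = -3.7455, so t = 3.7455/0.45 = 8.3233.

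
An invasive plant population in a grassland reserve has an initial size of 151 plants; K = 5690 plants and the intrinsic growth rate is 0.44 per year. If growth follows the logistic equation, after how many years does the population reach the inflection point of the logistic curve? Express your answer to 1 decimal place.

Logistic growth is fastest at N = K/2 = 2845.
A = (K − N₀)/N₀ = 36.682. Set K/(1 + A·e^(−rt)) = K/2 → A·e^(−rt) = 1.
e^(−0.44t) = 1/36.682 = 0.0272612, so t = ln(36.682)/0.44 = 3.6023/0.44 = 8.187.

8.2 years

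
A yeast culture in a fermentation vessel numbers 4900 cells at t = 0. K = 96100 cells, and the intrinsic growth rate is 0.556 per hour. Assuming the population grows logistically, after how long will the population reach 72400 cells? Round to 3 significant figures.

A = (K − N₀)/N₀ = (96100 − 4900)/4900 = 18.612.
Solve 96100/(1 + 18.612·e^(−0.556t)) = 72400: 1 + 18.612·e^(−0.556t) = 1.3273, so e^(−0.556t) = 0.0175878.
−0.556·t = ln(0.0175878) = -4.0406, so t = 4.0406/0.556 = 7.2672.

7.27 hours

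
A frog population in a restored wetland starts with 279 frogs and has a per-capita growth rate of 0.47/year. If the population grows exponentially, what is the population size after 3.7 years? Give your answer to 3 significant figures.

1590 frogs

N(t) = N₀·e^(rt) = 279 × e^(0.47×3.7) = 279 × e^1.739.
e^1.739 ≈ 5.6916, so N ≈ 279 × 5.6916 = 1587.97.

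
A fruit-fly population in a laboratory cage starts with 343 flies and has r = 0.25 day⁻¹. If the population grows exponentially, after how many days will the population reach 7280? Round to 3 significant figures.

Set N₀·e^(rt) = 7280: e^(0.25·t) = 7280/343 = 21.224.
0.25·t = ln(21.224) = 3.0552, so t = 3.0552/0.25 = 12.221.

12.2 days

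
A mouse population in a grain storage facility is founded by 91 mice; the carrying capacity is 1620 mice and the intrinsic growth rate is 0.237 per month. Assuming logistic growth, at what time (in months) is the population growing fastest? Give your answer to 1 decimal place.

Logistic growth is fastest at N = K/2 = 810.
A = (K − N₀)/N₀ = 16.802. Set K/(1 + A·e^(−rt)) = K/2 → A·e^(−rt) = 1.
e^(−0.237t) = 1/16.802 = 0.059516, so t = ln(16.802)/0.237 = 2.8215/0.237 = 11.905.

11.9 months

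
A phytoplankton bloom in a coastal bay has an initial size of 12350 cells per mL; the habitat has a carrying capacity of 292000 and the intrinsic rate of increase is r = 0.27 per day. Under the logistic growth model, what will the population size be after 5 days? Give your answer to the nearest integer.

42503 cells per mL

A = (K − N₀)/N₀ = (292000 − 12350)/12350 = 22.644.
N(t) = K/(1 + A·e^(−rt)) = 292000/(1 + 22.644×e^(−0.27×5)).
e^(−1.35) = 0.25924; denominator = 1 + 22.644×0.25924 = 6.8702.
N = 292000/6.8702 = 42502.6.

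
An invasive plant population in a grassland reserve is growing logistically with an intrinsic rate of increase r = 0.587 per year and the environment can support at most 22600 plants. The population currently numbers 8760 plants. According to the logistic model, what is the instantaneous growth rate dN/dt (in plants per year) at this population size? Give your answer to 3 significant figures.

3150 plants per year

dN/dt = rN(1 − N/K) = 0.587 × 8760 × (1 − 8760/22600).
1 − 8760/22600 = 0.61239; dN/dt = 0.587 × 8760 × 0.61239 = 3149.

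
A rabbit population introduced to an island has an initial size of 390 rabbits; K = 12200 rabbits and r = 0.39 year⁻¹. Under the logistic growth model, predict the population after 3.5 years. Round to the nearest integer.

A = (K − N₀)/N₀ = (12200 − 390)/390 = 30.282.
N(t) = K/(1 + A·e^(−rt)) = 12200/(1 + 30.282×e^(−0.39×3.5)).
e^(−1.365) = 0.25538; denominator = 1 + 30.282×0.25538 = 8.7335.
N = 12200/8.7335 = 1396.93.

1397 rabbits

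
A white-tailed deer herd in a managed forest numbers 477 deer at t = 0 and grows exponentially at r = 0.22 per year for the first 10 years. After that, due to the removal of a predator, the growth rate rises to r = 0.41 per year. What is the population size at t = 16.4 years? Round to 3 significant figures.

59400 deer

Phase 1: N(10) = 477·e^(0.22×10) = 477·e^2.2 = 4304.93.
Phase 2 runs for 16.4 − 10 = 6.4 years at r = 0.41.
N(16.4) = 4304.93·e^(0.41×6.4) = 4304.93·e^2.624 = 59368.3.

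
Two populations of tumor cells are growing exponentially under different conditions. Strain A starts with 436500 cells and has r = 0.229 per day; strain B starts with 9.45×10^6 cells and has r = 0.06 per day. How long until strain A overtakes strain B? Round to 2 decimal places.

18.20 days

Set 436500·e^(0.229t) = 9.45×10^6·e^(0.06t).
e^((0.229 − 0.06)t) = 9.45×10^6/436500 → e^(0.169·t) = 21.649.
0.169·t = ln(21.649) = 3.075, so t = 3.075/0.169 = 18.195.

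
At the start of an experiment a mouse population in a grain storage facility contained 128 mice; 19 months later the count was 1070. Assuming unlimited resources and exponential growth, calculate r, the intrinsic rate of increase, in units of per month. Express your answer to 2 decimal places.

From N(t) = N₀·e^(rt): e^(r·19) = 1070/128 = 8.3594.
r·19 = ln(8.3594) = 2.1234, so r = 2.1234/19 = 0.11176.

0.11 per month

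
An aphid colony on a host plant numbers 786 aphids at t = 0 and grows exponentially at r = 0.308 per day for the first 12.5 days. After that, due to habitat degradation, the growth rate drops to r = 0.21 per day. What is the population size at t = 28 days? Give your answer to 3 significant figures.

957000 aphids

Phase 1: N(12.5) = 786·e^(0.308×12.5) = 786·e^3.85 = 36936.5.
Phase 2 runs for 28 − 12.5 = 15.5 days at r = 0.21.
N(28) = 36936.5·e^(0.21×15.5) = 36936.5·e^3.255 = 957381.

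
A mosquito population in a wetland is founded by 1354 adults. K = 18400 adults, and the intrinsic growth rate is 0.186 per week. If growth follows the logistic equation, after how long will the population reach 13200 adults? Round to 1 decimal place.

18.6 weeks

A = (K − N₀)/N₀ = (18400 − 1354)/1354 = 12.589.
Solve 18400/(1 + 12.589·e^(−0.186t)) = 13200: 1 + 12.589·e^(−0.186t) = 1.3939, so e^(−0.186t) = 0.0312914.
−0.186·t = ln(0.0312914) = -3.4644, so t = 3.4644/0.186 = 18.626.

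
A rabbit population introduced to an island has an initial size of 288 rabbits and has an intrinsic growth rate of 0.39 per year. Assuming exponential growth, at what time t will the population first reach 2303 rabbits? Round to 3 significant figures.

5.33 years

Set N₀·e^(rt) = 2303: e^(0.39·t) = 2303/288 = 7.9965.
0.39·t = ln(7.9965) = 2.079, so t = 2.079/0.39 = 5.3308.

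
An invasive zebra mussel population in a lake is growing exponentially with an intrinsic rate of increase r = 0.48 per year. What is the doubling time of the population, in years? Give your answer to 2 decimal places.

Doubling time t_d = ln(2)/r = 0.6931/0.48 = 1.4441.

1.44 years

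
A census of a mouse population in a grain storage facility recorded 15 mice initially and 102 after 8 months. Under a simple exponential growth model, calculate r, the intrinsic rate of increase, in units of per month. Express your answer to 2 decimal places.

0.24 per month

From N(t) = N₀·e^(rt): e^(r·8) = 102/15 = 6.8.
r·8 = ln(6.8) = 1.9169, so r = 1.9169/8 = 0.23962.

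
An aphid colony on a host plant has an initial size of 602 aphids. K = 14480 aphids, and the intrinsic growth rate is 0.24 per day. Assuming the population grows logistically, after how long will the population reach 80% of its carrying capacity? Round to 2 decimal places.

18.85 days

A = (K − N₀)/N₀ = (14480 − 602)/602 = 23.053.
Solve 14480/(1 + 23.053·e^(−0.24t)) = 11584: 1 + 23.053·e^(−0.24t) = 1.25, so e^(−0.24t) = 0.0108445.
−0.24·t = ln(0.0108445) = -4.5241, so t = 4.5241/0.24 = 18.85.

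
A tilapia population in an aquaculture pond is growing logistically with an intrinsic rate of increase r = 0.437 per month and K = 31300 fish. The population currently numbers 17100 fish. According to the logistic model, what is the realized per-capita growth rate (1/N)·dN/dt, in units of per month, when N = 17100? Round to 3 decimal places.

0.198 per month

(1/N)·dN/dt = r(1 − N/K) = 0.437 × (1 − 17100/31300).
= 0.437 × 0.45367 = 0.19826.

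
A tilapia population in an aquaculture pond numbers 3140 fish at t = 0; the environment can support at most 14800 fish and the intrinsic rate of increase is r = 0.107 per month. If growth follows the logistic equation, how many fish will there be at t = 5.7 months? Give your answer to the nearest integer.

4904 fish

A = (K − N₀)/N₀ = (14800 − 3140)/3140 = 3.7134.
N(t) = K/(1 + A·e^(−rt)) = 14800/(1 + 3.7134×e^(−0.107×5.7)).
e^(−0.6099) = 0.54341; denominator = 1 + 3.7134×0.54341 = 3.0179.
N = 14800/3.0179 = 4904.12.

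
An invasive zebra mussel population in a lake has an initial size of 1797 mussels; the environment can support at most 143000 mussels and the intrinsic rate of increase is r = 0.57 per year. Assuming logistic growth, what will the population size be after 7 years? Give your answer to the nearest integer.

A = (K − N₀)/N₀ = (143000 − 1797)/1797 = 78.577.
N(t) = K/(1 + A·e^(−rt)) = 143000/(1 + 78.577×e^(−0.57×7)).
e^(−3.99) = 0.0185; denominator = 1 + 78.577×0.0185 = 2.4537.
N = 143000/2.4537 = 58280.4.

58280 mussels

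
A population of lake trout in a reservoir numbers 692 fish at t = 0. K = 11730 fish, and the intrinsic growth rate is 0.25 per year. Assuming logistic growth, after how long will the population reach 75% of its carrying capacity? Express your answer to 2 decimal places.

A = (K − N₀)/N₀ = (11730 − 692)/692 = 15.951.
Solve 11730/(1 + 15.951·e^(−0.25t)) = 8797.5: 1 + 15.951·e^(−0.25t) = 1.3333, so e^(−0.25t) = 0.0208975.
−0.25·t = ln(0.0208975) = -3.8681, so t = 3.8681/0.25 = 15.473.

15.47 years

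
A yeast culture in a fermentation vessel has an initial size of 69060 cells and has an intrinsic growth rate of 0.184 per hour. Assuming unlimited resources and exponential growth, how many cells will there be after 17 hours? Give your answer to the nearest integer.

1576521 cells

N(t) = N₀·e^(rt) = 69060 × e^(0.184×17) = 69060 × e^3.128.
e^3.128 ≈ 22.828, so N ≈ 69060 × 22.828 = 1.576521×10^6.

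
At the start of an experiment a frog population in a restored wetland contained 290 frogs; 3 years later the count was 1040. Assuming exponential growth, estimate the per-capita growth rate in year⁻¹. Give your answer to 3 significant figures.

From N(t) = N₀·e^(rt): e^(r·3) = 1040/290 = 3.5862.
r·3 = ln(3.5862) = 1.2771, so r = 1.2771/3 = 0.4257.

0.426 per year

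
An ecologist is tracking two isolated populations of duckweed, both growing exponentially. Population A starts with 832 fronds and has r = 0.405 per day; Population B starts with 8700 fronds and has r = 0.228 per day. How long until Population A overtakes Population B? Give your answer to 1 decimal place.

Set 832·e^(0.405t) = 8700·e^(0.228t).
e^((0.405 − 0.228)t) = 8700/832 → e^(0.177·t) = 10.457.
0.177·t = ln(10.457) = 2.3472, so t = 2.3472/0.177 = 13.261.

13.3 days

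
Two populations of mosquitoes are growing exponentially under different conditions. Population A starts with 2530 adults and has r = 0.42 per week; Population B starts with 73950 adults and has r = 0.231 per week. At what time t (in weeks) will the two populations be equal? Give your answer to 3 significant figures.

17.9 weeks

Set 2530·e^(0.42t) = 73950·e^(0.231t).
e^((0.42 − 0.231)t) = 73950/2530 → e^(0.189·t) = 29.229.
0.189·t = ln(29.229) = 3.3752, so t = 3.3752/0.189 = 17.858.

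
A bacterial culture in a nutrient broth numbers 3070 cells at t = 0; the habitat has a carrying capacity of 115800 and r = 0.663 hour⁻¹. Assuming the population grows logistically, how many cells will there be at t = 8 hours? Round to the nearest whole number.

A = (K − N₀)/N₀ = (115800 − 3070)/3070 = 36.72.
N(t) = K/(1 + A·e^(−rt)) = 115800/(1 + 36.72×e^(−0.663×8)).
e^(−5.304) = 0.0049717; denominator = 1 + 36.72×0.0049717 = 1.1826.
N = 115800/1.1826 = 97923.2.

97923 cells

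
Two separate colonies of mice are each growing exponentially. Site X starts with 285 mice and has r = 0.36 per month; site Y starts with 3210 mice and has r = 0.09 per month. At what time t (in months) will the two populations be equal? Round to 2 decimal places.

8.97 months

Set 285·e^(0.36t) = 3210·e^(0.09t).
e^((0.36 − 0.09)t) = 3210/285 → e^(0.27·t) = 11.263.
0.27·t = ln(11.263) = 2.4215, so t = 2.4215/0.27 = 8.9687.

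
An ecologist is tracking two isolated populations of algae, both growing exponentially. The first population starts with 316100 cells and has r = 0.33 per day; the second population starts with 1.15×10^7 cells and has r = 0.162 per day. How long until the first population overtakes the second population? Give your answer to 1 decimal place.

21.4 days

Set 316100·e^(0.33t) = 1.15×10^7·e^(0.162t).
e^((0.33 − 0.162)t) = 1.15×10^7/316100 → e^(0.168·t) = 36.381.
0.168·t = ln(36.381) = 3.594, so t = 3.594/0.168 = 21.393.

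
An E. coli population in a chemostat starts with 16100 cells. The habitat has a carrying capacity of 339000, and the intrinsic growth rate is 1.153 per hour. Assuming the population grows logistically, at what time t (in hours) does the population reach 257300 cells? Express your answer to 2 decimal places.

A = (K − N₀)/N₀ = (339000 − 16100)/16100 = 20.056.
Solve 339000/(1 + 20.056·e^(−1.153t)) = 257300: 1 + 20.056·e^(−1.153t) = 1.3175, so e^(−1.153t) = 0.0158322.
−1.153·t = ln(0.0158322) = -4.1457, so t = 4.1457/1.153 = 3.5956.

3.60 hours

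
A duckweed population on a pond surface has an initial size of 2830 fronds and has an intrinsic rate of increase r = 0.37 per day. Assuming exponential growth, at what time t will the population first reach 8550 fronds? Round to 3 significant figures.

Set N₀·e^(rt) = 8550: e^(0.37·t) = 8550/2830 = 3.0212.
0.37·t = ln(3.0212) = 1.1057, so t = 1.1057/0.37 = 2.9883.

2.99 days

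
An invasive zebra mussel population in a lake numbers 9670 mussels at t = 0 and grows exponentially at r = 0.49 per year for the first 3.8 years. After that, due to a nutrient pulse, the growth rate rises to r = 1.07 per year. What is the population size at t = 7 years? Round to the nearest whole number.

1910324 mussels

Phase 1: N(3.8) = 9670·e^(0.49×3.8) = 9670·e^1.862 = 62241.9.
Phase 2 runs for 7 − 3.8 = 3.2 years at r = 1.07.
N(7) = 62241.9·e^(1.07×3.2) = 62241.9·e^3.424 = 1.910324×10^6.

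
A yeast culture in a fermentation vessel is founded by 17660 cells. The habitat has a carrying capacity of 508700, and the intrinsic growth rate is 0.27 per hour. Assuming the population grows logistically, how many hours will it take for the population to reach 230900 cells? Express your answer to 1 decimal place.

A = (K − N₀)/N₀ = (508700 − 17660)/17660 = 27.805.
Solve 508700/(1 + 27.805·e^(−0.27t)) = 230900: 1 + 27.805·e^(−0.27t) = 2.2031, so e^(−0.27t) = 0.0432695.
−0.27·t = ln(0.0432695) = -3.1403, so t = 3.1403/0.27 = 11.631.

11.6 hours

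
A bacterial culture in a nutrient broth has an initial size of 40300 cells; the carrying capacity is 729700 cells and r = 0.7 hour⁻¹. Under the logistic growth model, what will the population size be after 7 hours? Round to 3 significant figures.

647000 cells

A = (K − N₀)/N₀ = (729700 − 40300)/40300 = 17.107.
N(t) = K/(1 + A·e^(−rt)) = 729700/(1 + 17.107×e^(−0.7×7)).
e^(−4.9) = 0.0074466; denominator = 1 + 17.107×0.0074466 = 1.1274.
N = 729700/1.1274 = 647249.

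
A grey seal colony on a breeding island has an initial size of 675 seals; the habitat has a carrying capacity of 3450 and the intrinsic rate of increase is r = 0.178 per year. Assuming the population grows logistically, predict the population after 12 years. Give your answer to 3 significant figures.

2320 seals

A = (K − N₀)/N₀ = (3450 − 675)/675 = 4.1111.
N(t) = K/(1 + A·e^(−rt)) = 3450/(1 + 4.1111×e^(−0.178×12)).
e^(−2.136) = 0.11813; denominator = 1 + 4.1111×0.11813 = 1.4856.
N = 3450/1.4856 = 2322.25.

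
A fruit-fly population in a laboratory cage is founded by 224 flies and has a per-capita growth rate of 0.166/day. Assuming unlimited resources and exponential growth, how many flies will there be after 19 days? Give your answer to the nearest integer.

5248 flies

N(t) = N₀·e^(rt) = 224 × e^(0.166×19) = 224 × e^3.154.
e^3.154 ≈ 23.43, so N ≈ 224 × 23.43 = 5248.23.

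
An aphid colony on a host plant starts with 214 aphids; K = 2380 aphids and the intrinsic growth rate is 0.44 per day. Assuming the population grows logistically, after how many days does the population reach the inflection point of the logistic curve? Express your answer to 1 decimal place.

Logistic growth is fastest at N = K/2 = 1190.
A = (K − N₀)/N₀ = 10.121. Set K/(1 + A·e^(−rt)) = K/2 → A·e^(−rt) = 1.
e^(−0.44t) = 1/10.121 = 0.0987996, so t = ln(10.121)/0.44 = 2.3147/0.44 = 5.2606.

5.3 days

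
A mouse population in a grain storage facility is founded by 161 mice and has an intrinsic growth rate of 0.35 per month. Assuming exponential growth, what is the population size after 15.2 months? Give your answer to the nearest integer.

N(t) = N₀·e^(rt) = 161 × e^(0.35×15.2) = 161 × e^5.32.
e^5.32 ≈ 204.38, so N ≈ 161 × 204.38 = 32905.8.

32906 mice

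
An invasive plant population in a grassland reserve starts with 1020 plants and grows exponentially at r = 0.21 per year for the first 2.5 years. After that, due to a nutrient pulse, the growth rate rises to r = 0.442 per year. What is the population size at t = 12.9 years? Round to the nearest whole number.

Phase 1: N(2.5) = 1020·e^(0.21×2.5) = 1020·e^0.525 = 1724.27.
Phase 2 runs for 12.9 − 2.5 = 10.4 years at r = 0.442.
N(12.9) = 1724.27·e^(0.442×10.4) = 1724.27·e^4.597 = 170990.

170990 plants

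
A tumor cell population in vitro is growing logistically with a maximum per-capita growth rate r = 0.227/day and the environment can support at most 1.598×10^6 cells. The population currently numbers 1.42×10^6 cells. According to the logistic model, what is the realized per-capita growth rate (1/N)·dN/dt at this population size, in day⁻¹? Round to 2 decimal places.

0.03 per day

(1/N)·dN/dt = r(1 − N/K) = 0.227 × (1 − 1.42×10^6/1.598×10^6).
= 0.227 × 0.11139 = 0.025285.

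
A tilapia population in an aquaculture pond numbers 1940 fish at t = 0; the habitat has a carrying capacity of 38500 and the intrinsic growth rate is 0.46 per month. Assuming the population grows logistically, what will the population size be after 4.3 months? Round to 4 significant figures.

10670 fish

A = (K − N₀)/N₀ = (38500 − 1940)/1940 = 18.845.
N(t) = K/(1 + A·e^(−rt)) = 38500/(1 + 18.845×e^(−0.46×4.3)).
e^(−1.978) = 0.13835; denominator = 1 + 18.845×0.13835 = 3.6072.
N = 38500/3.6072 = 10673.2.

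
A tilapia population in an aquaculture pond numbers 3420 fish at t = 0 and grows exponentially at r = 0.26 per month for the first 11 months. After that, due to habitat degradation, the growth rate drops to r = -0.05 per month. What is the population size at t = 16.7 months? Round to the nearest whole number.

44909 fish

Phase 1: N(11) = 3420·e^(0.26×11) = 3420·e^2.86 = 59718.4.
Phase 2 runs for 16.7 − 11 = 5.7 months at r = -0.05.
N(16.7) = 59718.4·e^(-0.05×5.7) = 59718.4·e^-0.285 = 44909.1.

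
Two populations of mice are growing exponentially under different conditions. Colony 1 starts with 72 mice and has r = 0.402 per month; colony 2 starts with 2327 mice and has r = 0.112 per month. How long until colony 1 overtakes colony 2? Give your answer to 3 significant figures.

12.0 months

Set 72·e^(0.402t) = 2327·e^(0.112t).
e^((0.402 − 0.112)t) = 2327/72 → e^(0.29·t) = 32.319.
0.29·t = ln(32.319) = 3.4757, so t = 3.4757/0.29 = 11.985.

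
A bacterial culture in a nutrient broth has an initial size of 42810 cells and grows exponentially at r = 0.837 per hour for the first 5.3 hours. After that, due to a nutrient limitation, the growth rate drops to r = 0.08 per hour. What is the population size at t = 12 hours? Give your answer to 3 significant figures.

Phase 1: N(5.3) = 42810·e^(0.837×5.3) = 42810·e^4.436 = 3.615089×10^6.
Phase 2 runs for 12 − 5.3 = 6.7 hours at r = 0.08.
N(12) = 3.615089×10^6·e^(0.08×6.7) = 3.615089×10^6·e^0.536 = 6.178753×10^6.

6180000 cells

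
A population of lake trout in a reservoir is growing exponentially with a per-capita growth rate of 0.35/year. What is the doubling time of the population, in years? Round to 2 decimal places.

Doubling time t_d = ln(2)/r = 0.6931/0.35 = 1.9804.

1.98 years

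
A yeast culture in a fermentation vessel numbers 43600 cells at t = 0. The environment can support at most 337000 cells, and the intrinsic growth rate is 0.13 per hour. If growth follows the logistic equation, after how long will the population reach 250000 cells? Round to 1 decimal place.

22.8 hours

A = (K − N₀)/N₀ = (337000 − 43600)/43600 = 6.7294.
Solve 337000/(1 + 6.7294·e^(−0.13t)) = 250000: 1 + 6.7294·e^(−0.13t) = 1.348, so e^(−0.13t) = 0.0517137.
−0.13·t = ln(0.0517137) = -2.962, so t = 2.962/0.13 = 22.785.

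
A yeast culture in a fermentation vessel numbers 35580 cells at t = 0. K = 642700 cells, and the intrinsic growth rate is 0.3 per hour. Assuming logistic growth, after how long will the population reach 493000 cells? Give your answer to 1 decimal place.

A = (K − N₀)/N₀ = (642700 − 35580)/35580 = 17.064.
Solve 642700/(1 + 17.064·e^(−0.3t)) = 493000: 1 + 17.064·e^(−0.3t) = 1.3037, so e^(−0.3t) = 0.0177953.
−0.3·t = ln(0.0177953) = -4.0288, so t = 4.0288/0.3 = 13.429.

13.4 hours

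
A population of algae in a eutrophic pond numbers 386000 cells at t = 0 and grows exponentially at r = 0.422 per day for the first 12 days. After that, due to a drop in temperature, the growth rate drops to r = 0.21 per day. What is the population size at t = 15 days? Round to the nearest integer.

Phase 1: N(12) = 386000·e^(0.422×12) = 386000·e^5.064 = 6.107375×10^7.
Phase 2 runs for 15 − 12 = 3 days at r = 0.21.
N(15) = 6.107375×10^7·e^(0.21×3) = 6.107375×10^7·e^0.63 = 1.146727×10^8.

114672712 cells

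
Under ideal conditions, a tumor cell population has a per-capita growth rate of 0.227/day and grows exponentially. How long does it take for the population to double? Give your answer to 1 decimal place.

3.1 days

Doubling time t_d = ln(2)/r = 0.6931/0.227 = 3.0535.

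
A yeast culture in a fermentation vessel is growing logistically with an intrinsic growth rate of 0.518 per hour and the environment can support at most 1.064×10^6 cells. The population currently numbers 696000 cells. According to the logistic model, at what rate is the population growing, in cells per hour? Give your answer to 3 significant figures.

dN/dt = rN(1 − N/K) = 0.518 × 696000 × (1 − 696000/1.064×10^6).
1 − 696000/1.064×10^6 = 0.34586; dN/dt = 0.518 × 696000 × 0.34586 = 1.24694×10^5.

125000 cells per hour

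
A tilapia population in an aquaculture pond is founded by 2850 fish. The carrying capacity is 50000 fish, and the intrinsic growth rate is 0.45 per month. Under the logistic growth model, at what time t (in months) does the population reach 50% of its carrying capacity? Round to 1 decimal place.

A = (K − N₀)/N₀ = (50000 − 2850)/2850 = 16.544.
Solve 50000/(1 + 16.544·e^(−0.45t)) = 25000: 1 + 16.544·e^(−0.45t) = 2, so e^(−0.45t) = 0.0604454.
−0.45·t = ln(0.0604454) = -2.806, so t = 2.806/0.45 = 6.2356.

6.2 months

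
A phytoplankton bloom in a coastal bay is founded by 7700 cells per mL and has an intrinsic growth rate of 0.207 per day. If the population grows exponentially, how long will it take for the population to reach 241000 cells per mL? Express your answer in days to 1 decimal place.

Set N₀·e^(rt) = 241000: e^(0.207·t) = 241000/7700 = 31.299.
0.207·t = ln(31.299) = 3.4436, so t = 3.4436/0.207 = 16.636.

16.6 days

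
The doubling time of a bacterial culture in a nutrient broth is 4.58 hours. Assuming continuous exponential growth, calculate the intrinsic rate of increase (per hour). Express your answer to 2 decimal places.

0.15 per hour

r = ln(2)/t_d = 0.6931/4.58 = 0.15134.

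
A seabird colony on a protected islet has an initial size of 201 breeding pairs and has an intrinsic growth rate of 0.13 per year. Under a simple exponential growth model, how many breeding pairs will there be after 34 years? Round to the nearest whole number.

N(t) = N₀·e^(rt) = 201 × e^(0.13×34) = 201 × e^4.42.
e^4.42 ≈ 83.096, so N ≈ 201 × 83.096 = 16702.4.

16702 breeding pairs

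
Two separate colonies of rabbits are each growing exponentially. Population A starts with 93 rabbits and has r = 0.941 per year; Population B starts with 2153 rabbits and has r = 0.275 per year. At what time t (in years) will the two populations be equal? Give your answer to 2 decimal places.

Set 93·e^(0.941t) = 2153·e^(0.275t).
e^((0.941 − 0.275)t) = 2153/93 → e^(0.666·t) = 23.151.
0.666·t = ln(23.151) = 3.142, so t = 3.142/0.666 = 4.7177.

4.72 years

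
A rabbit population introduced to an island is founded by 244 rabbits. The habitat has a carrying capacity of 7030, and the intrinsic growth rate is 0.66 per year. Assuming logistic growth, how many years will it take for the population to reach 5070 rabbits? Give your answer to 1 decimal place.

6.5 years

A = (K − N₀)/N₀ = (7030 − 244)/244 = 27.811.
Solve 7030/(1 + 27.811·e^(−0.66t)) = 5070: 1 + 27.811·e^(−0.66t) = 1.3866, so e^(−0.66t) = 0.0139003.
−0.66·t = ln(0.0139003) = -4.2758, so t = 4.2758/0.66 = 6.4786.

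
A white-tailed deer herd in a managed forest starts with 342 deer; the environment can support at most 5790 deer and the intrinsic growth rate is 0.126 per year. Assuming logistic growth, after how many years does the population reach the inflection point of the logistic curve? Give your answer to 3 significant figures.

Logistic growth is fastest at N = K/2 = 2895.
A = (K − N₀)/N₀ = 15.93. Set K/(1 + A·e^(−rt)) = K/2 → A·e^(−rt) = 1.
e^(−0.126t) = 1/15.93 = 0.0627753, so t = ln(15.93)/0.126 = 2.7682/0.126 = 21.97.

22.0 years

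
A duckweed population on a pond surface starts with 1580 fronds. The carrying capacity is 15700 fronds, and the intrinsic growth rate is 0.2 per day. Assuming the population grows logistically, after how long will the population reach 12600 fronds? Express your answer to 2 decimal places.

17.96 days

A = (K − N₀)/N₀ = (15700 − 1580)/1580 = 8.9367.
Solve 15700/(1 + 8.9367·e^(−0.2t)) = 12600: 1 + 8.9367·e^(−0.2t) = 1.246, so e^(−0.2t) = 0.0275305.
−0.2·t = ln(0.0275305) = -3.5925, so t = 3.5925/0.2 = 17.962.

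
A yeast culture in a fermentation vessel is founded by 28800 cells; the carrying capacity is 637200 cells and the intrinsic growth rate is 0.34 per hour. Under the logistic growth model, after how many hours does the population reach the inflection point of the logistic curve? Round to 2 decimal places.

Logistic growth is fastest at N = K/2 = 318600.
A = (K − N₀)/N₀ = 21.125. Set K/(1 + A·e^(−rt)) = K/2 → A·e^(−rt) = 1.
e^(−0.34t) = 1/21.125 = 0.0473373, so t = ln(21.125)/0.34 = 3.0505/0.34 = 8.9719.

8.97 hours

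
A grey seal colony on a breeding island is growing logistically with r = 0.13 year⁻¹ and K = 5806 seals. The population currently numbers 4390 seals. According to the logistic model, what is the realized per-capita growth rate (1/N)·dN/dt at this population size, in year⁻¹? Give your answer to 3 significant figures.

0.0317 per year

(1/N)·dN/dt = r(1 − N/K) = 0.13 × (1 − 4390/5806).
= 0.13 × 0.24389 = 0.031705.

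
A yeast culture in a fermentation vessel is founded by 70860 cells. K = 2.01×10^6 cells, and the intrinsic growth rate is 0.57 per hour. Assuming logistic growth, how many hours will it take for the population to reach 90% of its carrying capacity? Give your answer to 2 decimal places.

A = (K − N₀)/N₀ = (2.01×10^6 − 70860)/70860 = 27.366.
Solve 2.01×10^6/(1 + 27.366·e^(−0.57t)) = 1.809×10^6: 1 + 27.366·e^(−0.57t) = 1.1111, so e^(−0.57t) = 0.00406022.
−0.57·t = ln(0.00406022) = -5.5065, so t = 5.5065/0.57 = 9.6606.

9.66 hours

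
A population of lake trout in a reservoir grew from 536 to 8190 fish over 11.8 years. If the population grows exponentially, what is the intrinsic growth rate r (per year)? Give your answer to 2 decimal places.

0.23 per year

From N(t) = N₀·e^(rt): e^(r·11.8) = 8190/536 = 15.28.
r·11.8 = ln(15.28) = 2.7265, so r = 2.7265/11.8 = 0.23106.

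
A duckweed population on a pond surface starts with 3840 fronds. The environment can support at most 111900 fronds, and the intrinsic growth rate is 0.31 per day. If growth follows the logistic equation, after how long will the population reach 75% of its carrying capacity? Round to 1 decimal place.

A = (K − N₀)/N₀ = (111900 − 3840)/3840 = 28.141.
Solve 111900/(1 + 28.141·e^(−0.31t)) = 83925: 1 + 28.141·e^(−0.31t) = 1.3333, so e^(−0.31t) = 0.0118453.
−0.31·t = ln(0.0118453) = -4.4358, so t = 4.4358/0.31 = 14.309.

14.3 days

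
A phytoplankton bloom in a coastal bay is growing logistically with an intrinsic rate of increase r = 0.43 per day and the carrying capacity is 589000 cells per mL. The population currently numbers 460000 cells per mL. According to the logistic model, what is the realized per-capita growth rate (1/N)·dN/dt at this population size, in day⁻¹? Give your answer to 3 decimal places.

0.094 per day

(1/N)·dN/dt = r(1 − N/K) = 0.43 × (1 − 460000/589000).
= 0.43 × 0.21902 = 0.094177.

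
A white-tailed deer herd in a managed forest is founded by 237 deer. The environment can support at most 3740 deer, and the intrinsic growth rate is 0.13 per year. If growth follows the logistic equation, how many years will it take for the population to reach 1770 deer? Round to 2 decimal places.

A = (K − N₀)/N₀ = (3740 − 237)/237 = 14.781.
Solve 3740/(1 + 14.781·e^(−0.13t)) = 1770: 1 + 14.781·e^(−0.13t) = 2.113, so e^(−0.13t) = 0.0753011.
−0.13·t = ln(0.0753011) = -2.5863, so t = 2.5863/0.13 = 19.894.

19.89 years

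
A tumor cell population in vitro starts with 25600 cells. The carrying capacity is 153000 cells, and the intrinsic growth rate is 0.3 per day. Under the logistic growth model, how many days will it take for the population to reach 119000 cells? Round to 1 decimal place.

9.5 days

A = (K − N₀)/N₀ = (153000 − 25600)/25600 = 4.9766.
Solve 153000/(1 + 4.9766·e^(−0.3t)) = 119000: 1 + 4.9766·e^(−0.3t) = 1.2857, so e^(−0.3t) = 0.057412.
−0.3·t = ln(0.057412) = -2.8575, so t = 2.8575/0.3 = 9.525.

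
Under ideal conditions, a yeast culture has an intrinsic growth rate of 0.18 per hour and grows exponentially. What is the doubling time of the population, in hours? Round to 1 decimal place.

3.9 hours

Doubling time t_d = ln(2)/r = 0.6931/0.18 = 3.8508.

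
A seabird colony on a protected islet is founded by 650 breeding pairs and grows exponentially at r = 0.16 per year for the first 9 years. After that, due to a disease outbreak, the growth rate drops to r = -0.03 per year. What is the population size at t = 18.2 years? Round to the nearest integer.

Phase 1: N(9) = 650·e^(0.16×9) = 650·e^1.44 = 2743.45.
Phase 2 runs for 18.2 − 9 = 9.2 years at r = -0.03.
N(18.2) = 2743.45·e^(-0.03×9.2) = 2743.45·e^-0.276 = 2081.77.

2082 breeding pairs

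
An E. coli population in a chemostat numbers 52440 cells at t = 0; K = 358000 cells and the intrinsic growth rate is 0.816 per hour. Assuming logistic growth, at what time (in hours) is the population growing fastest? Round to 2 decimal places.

Logistic growth is fastest at N = K/2 = 179000.
A = (K − N₀)/N₀ = 5.8268. Set K/(1 + A·e^(−rt)) = K/2 → A·e^(−rt) = 1.
e^(−0.816t) = 1/5.8268 = 0.171619, so t = ln(5.8268)/0.816 = 1.7625/0.816 = 2.1599.

2.16 hours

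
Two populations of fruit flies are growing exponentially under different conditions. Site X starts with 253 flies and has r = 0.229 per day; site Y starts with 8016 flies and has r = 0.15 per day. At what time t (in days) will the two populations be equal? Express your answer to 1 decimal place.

43.7 days

Set 253·e^(0.229t) = 8016·e^(0.15t).
e^((0.229 − 0.15)t) = 8016/253 → e^(0.079·t) = 31.684.
0.079·t = ln(31.684) = 3.4558, so t = 3.4558/0.079 = 43.744.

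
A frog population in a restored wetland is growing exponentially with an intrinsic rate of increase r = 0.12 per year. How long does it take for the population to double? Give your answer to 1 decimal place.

Doubling time t_d = ln(2)/r = 0.6931/0.12 = 5.7762.

5.8 years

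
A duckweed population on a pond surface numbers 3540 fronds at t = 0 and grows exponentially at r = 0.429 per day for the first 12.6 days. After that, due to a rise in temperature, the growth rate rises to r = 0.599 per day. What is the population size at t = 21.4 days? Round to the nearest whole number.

Phase 1: N(12.6) = 3540·e^(0.429×12.6) = 3540·e^5.405 = 788023.
Phase 2 runs for 21.4 − 12.6 = 8.8 days at r = 0.599.
N(21.4) = 788023·e^(0.599×8.8) = 788023·e^5.271 = 1.533881×10^8.

153388121 fronds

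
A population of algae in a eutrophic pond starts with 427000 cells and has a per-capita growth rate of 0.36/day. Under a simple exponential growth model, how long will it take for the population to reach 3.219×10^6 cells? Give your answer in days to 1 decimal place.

Set N₀·e^(rt) = 3.219×10^6: e^(0.36·t) = 3.219×10^6/427000 = 7.5386.
0.36·t = ln(7.5386) = 2.02, so t = 2.02/0.36 = 5.6112.

5.6 days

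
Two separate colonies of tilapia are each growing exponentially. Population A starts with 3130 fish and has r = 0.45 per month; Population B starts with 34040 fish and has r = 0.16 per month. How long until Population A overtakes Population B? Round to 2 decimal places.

Set 3130·e^(0.45t) = 34040·e^(0.16t).
e^((0.45 − 0.16)t) = 34040/3130 → e^(0.29·t) = 10.875.
0.29·t = ln(10.875) = 2.3865, so t = 2.3865/0.29 = 8.2293.

8.23 months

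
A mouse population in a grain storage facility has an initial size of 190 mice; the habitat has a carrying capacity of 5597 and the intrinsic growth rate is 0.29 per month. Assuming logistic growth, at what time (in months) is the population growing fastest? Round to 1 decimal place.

Logistic growth is fastest at N = K/2 = 2798.5.
A = (K − N₀)/N₀ = 28.458. Set K/(1 + A·e^(−rt)) = K/2 → A·e^(−rt) = 1.
e^(−0.29t) = 1/28.458 = 0.0351396, so t = ln(28.458)/0.29 = 3.3484/0.29 = 11.546.

11.5 months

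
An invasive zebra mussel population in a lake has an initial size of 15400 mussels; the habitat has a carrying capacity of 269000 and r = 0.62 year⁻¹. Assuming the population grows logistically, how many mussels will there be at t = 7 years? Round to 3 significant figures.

A = (K − N₀)/N₀ = (269000 − 15400)/15400 = 16.468.
N(t) = K/(1 + A·e^(−rt)) = 269000/(1 + 16.468×e^(−0.62×7)).
e^(−4.34) = 0.013037; denominator = 1 + 16.468×0.013037 = 1.2147.
N = 269000/1.2147 = 221458.

221000 mussels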